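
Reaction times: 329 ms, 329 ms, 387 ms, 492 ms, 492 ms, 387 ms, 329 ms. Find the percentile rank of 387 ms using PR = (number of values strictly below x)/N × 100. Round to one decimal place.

42.9

N = 7.
Strictly below 387: 3. Equal to 387: 2.
PR = 3/7 × 100 = 42.9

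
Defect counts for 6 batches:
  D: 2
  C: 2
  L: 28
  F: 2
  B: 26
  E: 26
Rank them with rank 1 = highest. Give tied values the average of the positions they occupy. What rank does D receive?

5

Sorted (descending): 28, 26, 26, 2, 2, 2
The 2 values of 26 occupy positions 2–3 → average rank (2+3)/2 = 2.5.
The 3 values of 2 occupy positions 4–6 → average rank 5.
D has value 2 → rank 5.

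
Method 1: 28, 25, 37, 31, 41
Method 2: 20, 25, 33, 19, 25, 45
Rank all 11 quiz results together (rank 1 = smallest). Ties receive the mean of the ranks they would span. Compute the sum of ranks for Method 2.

Sorted (ascending): 19, 20, 25, 25, 25, 28, 31, 33, 37, 41, 45
The 3 values of 25 occupy positions 3–5 → average rank 4.
Method 2 values → pooled ranks: 20→2, 25→4, 33→8, 19→1, 25→4, 45→11
Rank sum = 2 + 4 + 8 + 1 + 4 + 11 = 30

30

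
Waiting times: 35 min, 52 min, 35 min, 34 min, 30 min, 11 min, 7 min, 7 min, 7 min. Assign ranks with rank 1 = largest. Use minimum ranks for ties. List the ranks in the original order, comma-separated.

Sorted (descending): 52, 35, 35, 34, 30, 11, 7, 7, 7
The 2 values of 35 occupy positions 2–3 → each gets rank 2.
The 3 values of 7 occupy positions 7–9 → each gets rank 7.

2, 1, 2, 4, 5, 6, 7, 7, 7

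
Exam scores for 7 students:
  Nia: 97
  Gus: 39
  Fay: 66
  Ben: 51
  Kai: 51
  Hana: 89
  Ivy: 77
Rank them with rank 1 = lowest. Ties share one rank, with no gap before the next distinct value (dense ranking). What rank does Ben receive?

Sorted (ascending): 39, 51, 51, 66, 77, 89, 97
The 2 values of 51 share dense rank 2.
Remaining distinct values take the next consecutive integers.
Ben has value 51 → rank 2.

2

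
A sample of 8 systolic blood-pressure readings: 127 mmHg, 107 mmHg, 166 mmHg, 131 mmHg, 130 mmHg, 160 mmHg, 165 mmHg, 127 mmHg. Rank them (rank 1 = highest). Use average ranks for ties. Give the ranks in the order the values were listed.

6.5, 8, 1, 4, 5, 3, 2, 6.5

Sorted (descending): 166, 165, 160, 131, 130, 127, 127, 107
The 2 values of 127 occupy positions 6–7 → average rank (6+7)/2 = 6.5.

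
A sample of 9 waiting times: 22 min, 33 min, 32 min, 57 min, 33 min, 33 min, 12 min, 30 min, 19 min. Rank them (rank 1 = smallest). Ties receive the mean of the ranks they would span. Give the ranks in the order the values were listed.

3, 7, 5, 9, 7, 7, 1, 4, 2

Sorted (ascending): 12, 19, 22, 30, 32, 33, 33, 33, 57
The 3 values of 33 occupy positions 6–8 → average rank 7.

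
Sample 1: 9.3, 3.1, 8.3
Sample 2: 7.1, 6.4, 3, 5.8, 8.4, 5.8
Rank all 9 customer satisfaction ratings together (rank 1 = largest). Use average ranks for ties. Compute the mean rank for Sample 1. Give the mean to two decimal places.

4.00

Sorted (descending): 9.3, 8.4, 8.3, 7.1, 6.4, 5.8, 5.8, 3.1, 3
The 2 values of 5.8 occupy positions 6–7 → average rank (6+7)/2 = 6.5.
Sample 1 values → pooled ranks: 9.3→1, 3.1→8, 8.3→3
Mean rank = (1 + 8 + 3) / 3 = 4.00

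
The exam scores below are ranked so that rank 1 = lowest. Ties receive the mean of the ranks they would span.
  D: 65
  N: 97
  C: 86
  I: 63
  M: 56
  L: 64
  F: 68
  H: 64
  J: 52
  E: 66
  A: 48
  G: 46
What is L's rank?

Sorted (ascending): 46, 48, 52, 56, 63, 64, 64, 65, 66, 68, 86, 97
The 2 values of 64 occupy positions 6–7 → average rank (6+7)/2 = 6.5.
L has value 64 → rank 6.5.

6.5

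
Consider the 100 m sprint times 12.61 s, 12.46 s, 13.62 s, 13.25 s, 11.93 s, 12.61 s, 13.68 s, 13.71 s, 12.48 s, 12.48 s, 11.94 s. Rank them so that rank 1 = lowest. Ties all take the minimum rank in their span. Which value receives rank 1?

11.93

Sorted (ascending): 11.93, 11.94, 12.46, 12.48, 12.48, 12.61, 12.61, 13.25, 13.62, 13.68, 13.71
The 2 values of 12.48 occupy positions 4–5 → each gets rank 4.
The 2 values of 12.61 occupy positions 6–7 → each gets rank 6.
Rank 1 → value 11.93.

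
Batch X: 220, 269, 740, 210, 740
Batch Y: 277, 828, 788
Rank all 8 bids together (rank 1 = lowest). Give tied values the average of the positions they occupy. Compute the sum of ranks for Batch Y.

19

Sorted (ascending): 210, 220, 269, 277, 740, 740, 788, 828
The 2 values of 740 occupy positions 5–6 → average rank (5+6)/2 = 5.5.
Batch Y values → pooled ranks: 277→4, 828→8, 788→7
Rank sum = 4 + 8 + 7 = 19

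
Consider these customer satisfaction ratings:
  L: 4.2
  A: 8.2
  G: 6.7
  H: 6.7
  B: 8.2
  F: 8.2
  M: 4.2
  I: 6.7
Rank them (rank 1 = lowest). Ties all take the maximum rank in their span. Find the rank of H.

Sorted (ascending): 4.2, 4.2, 6.7, 6.7, 6.7, 8.2, 8.2, 8.2
The 2 values of 4.2 occupy positions 1–2 → each gets rank 2.
The 3 values of 6.7 occupy positions 3–5 → each gets rank 5.
The 3 values of 8.2 occupy positions 6–8 → each gets rank 8.
H has value 6.7 → rank 5.

5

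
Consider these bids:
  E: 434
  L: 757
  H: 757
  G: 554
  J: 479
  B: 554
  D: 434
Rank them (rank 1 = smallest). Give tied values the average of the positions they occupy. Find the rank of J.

Sorted (ascending): 434, 434, 479, 554, 554, 757, 757
The 2 values of 434 occupy positions 1–2 → average rank (1+2)/2 = 1.5.
The 2 values of 554 occupy positions 4–5 → average rank (4+5)/2 = 4.5.
The 2 values of 757 occupy positions 6–7 → average rank (6+7)/2 = 6.5.
J has value 479 → rank 3.

3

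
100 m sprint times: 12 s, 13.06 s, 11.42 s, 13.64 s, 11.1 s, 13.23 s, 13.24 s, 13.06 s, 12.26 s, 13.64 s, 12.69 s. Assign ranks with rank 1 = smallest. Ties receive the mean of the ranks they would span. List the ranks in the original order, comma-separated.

3, 6.5, 2, 10.5, 1, 8, 9, 6.5, 4, 10.5, 5

Sorted (ascending): 11.1, 11.42, 12, 12.26, 12.69, 13.06, 13.06, 13.23, 13.24, 13.64, 13.64
The 2 values of 13.06 occupy positions 6–7 → average rank (6+7)/2 = 6.5.
The 2 values of 13.64 occupy positions 10–11 → average rank (10+11)/2 = 10.5.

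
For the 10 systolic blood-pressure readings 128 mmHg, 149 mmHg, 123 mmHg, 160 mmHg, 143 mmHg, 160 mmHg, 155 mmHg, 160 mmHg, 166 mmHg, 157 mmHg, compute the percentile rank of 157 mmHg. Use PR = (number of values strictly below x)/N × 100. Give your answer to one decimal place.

N = 10.
Strictly below 157: 5. Equal to 157: 1.
PR = 5/10 × 100 = 50.0

50.0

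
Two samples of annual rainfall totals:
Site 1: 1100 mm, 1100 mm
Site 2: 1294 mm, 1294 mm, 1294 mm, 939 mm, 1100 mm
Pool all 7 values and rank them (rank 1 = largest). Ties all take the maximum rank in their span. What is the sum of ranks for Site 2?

Sorted (descending): 1294, 1294, 1294, 1100, 1100, 1100, 939
The 3 values of 1294 occupy positions 1–3 → each gets rank 3.
The 3 values of 1100 occupy positions 4–6 → each gets rank 6.
Site 2 values → pooled ranks: 1294→3, 1294→3, 1294→3, 939→7, 1100→6
Rank sum = 3 + 3 + 3 + 7 + 6 = 22

22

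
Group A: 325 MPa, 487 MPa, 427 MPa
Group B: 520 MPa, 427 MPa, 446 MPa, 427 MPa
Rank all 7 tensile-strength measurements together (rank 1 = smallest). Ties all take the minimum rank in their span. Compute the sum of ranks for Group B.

16

Sorted (ascending): 325, 427, 427, 427, 446, 487, 520
The 3 values of 427 occupy positions 2–4 → each gets rank 2.
Group B values → pooled ranks: 520→7, 427→2, 446→5, 427→2
Rank sum = 7 + 2 + 5 + 2 = 16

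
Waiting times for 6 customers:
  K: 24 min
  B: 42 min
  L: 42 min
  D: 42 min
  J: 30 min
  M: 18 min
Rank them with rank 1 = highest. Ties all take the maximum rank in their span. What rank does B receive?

3

Sorted (descending): 42, 42, 42, 30, 24, 18
The 3 values of 42 occupy positions 1–3 → each gets rank 3.
B has value 42 min → rank 3.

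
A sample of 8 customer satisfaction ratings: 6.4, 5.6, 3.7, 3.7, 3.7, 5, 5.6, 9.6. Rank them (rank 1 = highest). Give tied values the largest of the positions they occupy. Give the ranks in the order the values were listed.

2, 4, 8, 8, 8, 5, 4, 1

Sorted (descending): 9.6, 6.4, 5.6, 5.6, 5, 3.7, 3.7, 3.7
The 2 values of 5.6 occupy positions 3–4 → each gets rank 4.
The 3 values of 3.7 occupy positions 6–8 → each gets rank 8.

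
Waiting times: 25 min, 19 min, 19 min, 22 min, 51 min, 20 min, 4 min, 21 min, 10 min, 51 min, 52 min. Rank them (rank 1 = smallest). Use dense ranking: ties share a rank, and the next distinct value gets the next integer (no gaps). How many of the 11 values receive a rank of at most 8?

Sorted (ascending): 4, 10, 19, 19, 20, 21, 22, 25, 51, 51, 52
The 2 values of 19 share dense rank 3.
The 2 values of 51 share dense rank 8.
Remaining distinct values take the next consecutive integers.
Ranks ≤ 8: {1, 2, 3, 3, 4, 5, 6, 7, 8, 8} → 10 values.

10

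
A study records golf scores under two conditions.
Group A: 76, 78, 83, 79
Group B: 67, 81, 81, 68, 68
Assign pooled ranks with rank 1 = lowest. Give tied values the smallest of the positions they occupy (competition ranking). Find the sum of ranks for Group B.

19

Sorted (ascending): 67, 68, 68, 76, 78, 79, 81, 81, 83
The 2 values of 68 occupy positions 2–3 → each gets rank 2.
The 2 values of 81 occupy positions 7–8 → each gets rank 7.
Group B values → pooled ranks: 67→1, 81→7, 81→7, 68→2, 68→2
Rank sum = 1 + 7 + 7 + 2 + 2 = 19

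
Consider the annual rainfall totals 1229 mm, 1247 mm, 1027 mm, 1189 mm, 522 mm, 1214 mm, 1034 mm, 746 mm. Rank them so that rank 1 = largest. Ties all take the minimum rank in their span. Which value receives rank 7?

746

Sorted (descending): 1247, 1229, 1214, 1189, 1034, 1027, 746, 522
No ties — each value takes its position as its rank.
Rank 7 → value 746.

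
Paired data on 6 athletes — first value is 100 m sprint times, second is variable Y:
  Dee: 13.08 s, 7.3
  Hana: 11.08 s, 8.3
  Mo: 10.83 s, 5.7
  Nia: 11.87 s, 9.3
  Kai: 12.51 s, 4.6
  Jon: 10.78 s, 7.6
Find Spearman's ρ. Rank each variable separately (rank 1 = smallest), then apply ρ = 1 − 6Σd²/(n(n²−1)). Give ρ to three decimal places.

-0.200

Ranks of variable 1: 6, 3, 2, 4, 5, 1
Ranks of variable 2: 3, 5, 2, 6, 1, 4
d = r₁ − r₂: 3, -2, 0, -2, 4, -3
d²: 9, 4, 0, 4, 16, 9; Σd² = 42
ρ = 1 − 6·42/(6·35) = 1 − 252/210 = -0.200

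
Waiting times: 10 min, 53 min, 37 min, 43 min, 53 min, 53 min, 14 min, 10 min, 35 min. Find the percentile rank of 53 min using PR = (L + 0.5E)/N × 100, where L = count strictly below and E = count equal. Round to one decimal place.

N = 9.
Strictly below 53: 6. Equal to 53: 3.
PR = (6 + 0.5·3)/9 × 100 = 83.3

83.3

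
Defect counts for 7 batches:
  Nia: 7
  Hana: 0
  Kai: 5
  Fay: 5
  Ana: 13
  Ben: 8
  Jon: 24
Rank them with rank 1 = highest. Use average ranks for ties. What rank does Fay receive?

5.5

Sorted (descending): 24, 13, 8, 7, 5, 5, 0
The 2 values of 5 occupy positions 5–6 → average rank (5+6)/2 = 5.5.
Fay has value 5 → rank 5.5.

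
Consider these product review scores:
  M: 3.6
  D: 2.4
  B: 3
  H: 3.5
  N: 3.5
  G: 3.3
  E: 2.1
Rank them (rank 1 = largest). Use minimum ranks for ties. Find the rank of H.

Sorted (descending): 3.6, 3.5, 3.5, 3.3, 3, 2.4, 2.1
The 2 values of 3.5 occupy positions 2–3 → each gets rank 2.
H has value 3.5 → rank 2.

2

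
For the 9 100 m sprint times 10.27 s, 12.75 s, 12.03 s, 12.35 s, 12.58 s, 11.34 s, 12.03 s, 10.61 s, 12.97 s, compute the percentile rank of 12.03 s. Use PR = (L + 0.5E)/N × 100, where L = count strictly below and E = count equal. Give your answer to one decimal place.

N = 9.
Strictly below 12.03: 3. Equal to 12.03: 2.
PR = (3 + 0.5·2)/9 × 100 = 44.4

44.4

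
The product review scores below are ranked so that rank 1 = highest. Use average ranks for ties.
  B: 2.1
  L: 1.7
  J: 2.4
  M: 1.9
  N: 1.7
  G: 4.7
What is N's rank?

5.5

Sorted (descending): 4.7, 2.4, 2.1, 1.9, 1.7, 1.7
The 2 values of 1.7 occupy positions 5–6 → average rank (5+6)/2 = 5.5.
N has value 1.7 → rank 5.5.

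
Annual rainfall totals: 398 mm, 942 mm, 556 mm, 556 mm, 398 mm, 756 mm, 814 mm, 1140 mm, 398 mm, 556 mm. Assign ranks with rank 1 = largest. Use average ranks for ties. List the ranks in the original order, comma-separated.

Sorted (descending): 1140, 942, 814, 756, 556, 556, 556, 398, 398, 398
The 3 values of 556 occupy positions 5–7 → average rank 6.
The 3 values of 398 occupy positions 8–10 → average rank 9.

9, 2, 6, 6, 9, 4, 3, 1, 9, 6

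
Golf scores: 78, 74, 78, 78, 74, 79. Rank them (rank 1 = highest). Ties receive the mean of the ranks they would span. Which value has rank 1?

79

Sorted (descending): 79, 78, 78, 78, 74, 74
The 3 values of 78 occupy positions 2–4 → average rank 3.
The 2 values of 74 occupy positions 5–6 → average rank (5+6)/2 = 5.5.
Rank 1 → value 79.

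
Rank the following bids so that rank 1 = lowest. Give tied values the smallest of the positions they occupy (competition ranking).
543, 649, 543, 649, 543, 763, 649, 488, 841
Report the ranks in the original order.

Sorted (ascending): 488, 543, 543, 543, 649, 649, 649, 763, 841
The 3 values of 543 occupy positions 2–4 → each gets rank 2.
The 3 values of 649 occupy positions 5–7 → each gets rank 5.

2, 5, 2, 5, 2, 8, 5, 1, 9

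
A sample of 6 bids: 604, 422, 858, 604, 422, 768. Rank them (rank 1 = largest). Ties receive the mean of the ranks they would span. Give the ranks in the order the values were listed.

3.5, 5.5, 1, 3.5, 5.5, 2

Sorted (descending): 858, 768, 604, 604, 422, 422
The 2 values of 604 occupy positions 3–4 → average rank (3+4)/2 = 3.5.
The 2 values of 422 occupy positions 5–6 → average rank (5+6)/2 = 5.5.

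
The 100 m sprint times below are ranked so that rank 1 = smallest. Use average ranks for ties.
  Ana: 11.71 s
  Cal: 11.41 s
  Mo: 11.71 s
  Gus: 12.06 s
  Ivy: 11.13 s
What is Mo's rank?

3.5

Sorted (ascending): 11.13, 11.41, 11.71, 11.71, 12.06
The 2 values of 11.71 occupy positions 3–4 → average rank (3+4)/2 = 3.5.
Mo has value 11.71 s → rank 3.5.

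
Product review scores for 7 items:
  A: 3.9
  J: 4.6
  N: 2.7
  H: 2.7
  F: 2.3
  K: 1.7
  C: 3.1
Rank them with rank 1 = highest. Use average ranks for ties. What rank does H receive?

Sorted (descending): 4.6, 3.9, 3.1, 2.7, 2.7, 2.3, 1.7
The 2 values of 2.7 occupy positions 4–5 → average rank (4+5)/2 = 4.5.
H has value 2.7 → rank 4.5.

4.5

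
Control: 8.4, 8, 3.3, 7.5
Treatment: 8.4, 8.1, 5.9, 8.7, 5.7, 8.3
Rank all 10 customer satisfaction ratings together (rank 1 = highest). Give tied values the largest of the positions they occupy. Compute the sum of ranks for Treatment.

30

Sorted (descending): 8.7, 8.4, 8.4, 8.3, 8.1, 8, 7.5, 5.9, 5.7, 3.3
The 2 values of 8.4 occupy positions 2–3 → each gets rank 3.
Treatment values → pooled ranks: 8.4→3, 8.1→5, 5.9→8, 8.7→1, 5.7→9, 8.3→4
Rank sum = 3 + 5 + 8 + 1 + 9 + 4 = 30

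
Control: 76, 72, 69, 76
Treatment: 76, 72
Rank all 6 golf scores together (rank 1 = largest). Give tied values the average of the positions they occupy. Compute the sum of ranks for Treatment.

Sorted (descending): 76, 76, 76, 72, 72, 69
The 3 values of 76 occupy positions 1–3 → average rank 2.
The 2 values of 72 occupy positions 4–5 → average rank (4+5)/2 = 4.5.
Treatment values → pooled ranks: 76→2, 72→4.5
Rank sum = 2 + 4.5 = 6.5

6.5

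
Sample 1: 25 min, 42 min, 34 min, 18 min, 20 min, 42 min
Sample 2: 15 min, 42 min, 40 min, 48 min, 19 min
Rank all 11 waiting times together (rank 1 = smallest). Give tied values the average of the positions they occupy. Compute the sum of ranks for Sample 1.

35

Sorted (ascending): 15, 18, 19, 20, 25, 34, 40, 42, 42, 42, 48
The 3 values of 42 occupy positions 8–10 → average rank 9.
Sample 1 values → pooled ranks: 25→5, 42→9, 34→6, 18→2, 20→4, 42→9
Rank sum = 5 + 9 + 6 + 2 + 4 + 9 = 35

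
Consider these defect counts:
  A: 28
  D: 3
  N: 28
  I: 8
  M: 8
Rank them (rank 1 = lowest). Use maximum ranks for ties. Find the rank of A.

Sorted (ascending): 3, 8, 8, 28, 28
The 2 values of 8 occupy positions 2–3 → each gets rank 3.
The 2 values of 28 occupy positions 4–5 → each gets rank 5.
A has value 28 → rank 5.

5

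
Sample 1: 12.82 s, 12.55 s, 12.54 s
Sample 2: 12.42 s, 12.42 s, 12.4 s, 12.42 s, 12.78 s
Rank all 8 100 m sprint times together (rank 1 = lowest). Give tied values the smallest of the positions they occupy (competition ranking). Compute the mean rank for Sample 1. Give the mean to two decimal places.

Sorted (ascending): 12.4, 12.42, 12.42, 12.42, 12.54, 12.55, 12.78, 12.82
The 3 values of 12.42 occupy positions 2–4 → each gets rank 2.
Sample 1 values → pooled ranks: 12.82→8, 12.55→6, 12.54→5
Mean rank = (8 + 6 + 5) / 3 = 6.33

6.33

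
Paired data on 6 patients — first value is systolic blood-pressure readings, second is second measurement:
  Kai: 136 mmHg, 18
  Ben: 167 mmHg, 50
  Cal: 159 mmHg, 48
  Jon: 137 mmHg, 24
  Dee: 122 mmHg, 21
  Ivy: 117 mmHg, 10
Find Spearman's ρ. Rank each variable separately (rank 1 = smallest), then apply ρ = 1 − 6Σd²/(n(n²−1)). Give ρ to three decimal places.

0.943

Ranks of variable 1: 3, 6, 5, 4, 2, 1
Ranks of variable 2: 2, 6, 5, 4, 3, 1
d = r₁ − r₂: 1, 0, 0, 0, -1, 0
d²: 1, 0, 0, 0, 1, 0; Σd² = 2
ρ = 1 − 6·2/(6·35) = 1 − 12/210 = 0.943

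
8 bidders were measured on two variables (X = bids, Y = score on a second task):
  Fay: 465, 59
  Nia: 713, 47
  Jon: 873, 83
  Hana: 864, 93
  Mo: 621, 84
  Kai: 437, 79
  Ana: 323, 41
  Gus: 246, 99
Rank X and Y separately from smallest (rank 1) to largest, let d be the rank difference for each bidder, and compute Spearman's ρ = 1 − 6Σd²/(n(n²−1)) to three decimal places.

0.071

Ranks of variable 1: 4, 6, 8, 7, 5, 3, 2, 1
Ranks of variable 2: 3, 2, 5, 7, 6, 4, 1, 8
d = r₁ − r₂: 1, 4, 3, 0, -1, -1, 1, -7
d²: 1, 16, 9, 0, 1, 1, 1, 49; Σd² = 78
ρ = 1 − 6·78/(8·63) = 1 − 468/504 = 0.071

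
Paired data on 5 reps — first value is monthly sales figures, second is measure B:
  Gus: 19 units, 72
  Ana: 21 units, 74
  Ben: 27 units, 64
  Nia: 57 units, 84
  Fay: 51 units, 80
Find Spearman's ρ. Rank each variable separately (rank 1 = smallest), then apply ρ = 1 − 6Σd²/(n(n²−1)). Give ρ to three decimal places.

0.700

Ranks of variable 1: 1, 2, 3, 5, 4
Ranks of variable 2: 2, 3, 1, 5, 4
d = r₁ − r₂: -1, -1, 2, 0, 0
d²: 1, 1, 4, 0, 0; Σd² = 6
ρ = 1 − 6·6/(5·24) = 1 − 36/120 = 0.700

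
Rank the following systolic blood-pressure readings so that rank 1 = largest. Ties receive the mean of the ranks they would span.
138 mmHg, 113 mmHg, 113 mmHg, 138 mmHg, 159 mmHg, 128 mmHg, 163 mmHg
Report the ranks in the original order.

Sorted (descending): 163, 159, 138, 138, 128, 113, 113
The 2 values of 138 occupy positions 3–4 → average rank (3+4)/2 = 3.5.
The 2 values of 113 occupy positions 6–7 → average rank (6+7)/2 = 6.5.

3.5, 6.5, 6.5, 3.5, 2, 5, 1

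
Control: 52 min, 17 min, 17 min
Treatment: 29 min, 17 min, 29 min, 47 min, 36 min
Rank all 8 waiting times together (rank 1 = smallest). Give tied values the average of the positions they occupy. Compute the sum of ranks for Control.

Sorted (ascending): 17, 17, 17, 29, 29, 36, 47, 52
The 3 values of 17 occupy positions 1–3 → average rank 2.
The 2 values of 29 occupy positions 4–5 → average rank (4+5)/2 = 4.5.
Control values → pooled ranks: 52→8, 17→2, 17→2
Rank sum = 8 + 2 + 2 = 12

12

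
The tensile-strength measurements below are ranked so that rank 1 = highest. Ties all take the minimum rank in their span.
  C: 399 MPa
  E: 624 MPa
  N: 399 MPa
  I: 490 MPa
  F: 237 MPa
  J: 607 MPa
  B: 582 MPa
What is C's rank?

5

Sorted (descending): 624, 607, 582, 490, 399, 399, 237
The 2 values of 399 occupy positions 5–6 → each gets rank 5.
C has value 399 MPa → rank 5.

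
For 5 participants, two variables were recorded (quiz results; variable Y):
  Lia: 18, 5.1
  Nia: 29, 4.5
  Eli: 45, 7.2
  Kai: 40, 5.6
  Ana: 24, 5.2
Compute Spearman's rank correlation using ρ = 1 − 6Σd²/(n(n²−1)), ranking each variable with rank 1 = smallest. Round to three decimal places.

Ranks of variable 1: 1, 3, 5, 4, 2
Ranks of variable 2: 2, 1, 5, 4, 3
d = r₁ − r₂: -1, 2, 0, 0, -1
d²: 1, 4, 0, 0, 1; Σd² = 6
ρ = 1 − 6·6/(5·24) = 1 − 36/120 = 0.700

0.700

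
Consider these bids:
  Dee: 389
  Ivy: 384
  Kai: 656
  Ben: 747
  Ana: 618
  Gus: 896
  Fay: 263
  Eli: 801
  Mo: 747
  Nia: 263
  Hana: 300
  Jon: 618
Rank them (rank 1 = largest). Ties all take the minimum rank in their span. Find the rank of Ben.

3

Sorted (descending): 896, 801, 747, 747, 656, 618, 618, 389, 384, 300, 263, 263
The 2 values of 747 occupy positions 3–4 → each gets rank 3.
The 2 values of 618 occupy positions 6–7 → each gets rank 6.
The 2 values of 263 occupy positions 11–12 → each gets rank 11.
Ben has value 747 → rank 3.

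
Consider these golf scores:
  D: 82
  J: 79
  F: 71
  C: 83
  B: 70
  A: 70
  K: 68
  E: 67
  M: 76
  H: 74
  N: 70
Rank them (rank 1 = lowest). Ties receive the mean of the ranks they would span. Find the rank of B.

Sorted (ascending): 67, 68, 70, 70, 70, 71, 74, 76, 79, 82, 83
The 3 values of 70 occupy positions 3–5 → average rank 4.
B has value 70 → rank 4.

4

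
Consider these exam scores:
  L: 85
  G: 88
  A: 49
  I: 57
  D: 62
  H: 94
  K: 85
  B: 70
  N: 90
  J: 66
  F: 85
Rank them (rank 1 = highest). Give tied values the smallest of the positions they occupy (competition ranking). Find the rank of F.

Sorted (descending): 94, 90, 88, 85, 85, 85, 70, 66, 62, 57, 49
The 3 values of 85 occupy positions 4–6 → each gets rank 4.
F has value 85 → rank 4.

4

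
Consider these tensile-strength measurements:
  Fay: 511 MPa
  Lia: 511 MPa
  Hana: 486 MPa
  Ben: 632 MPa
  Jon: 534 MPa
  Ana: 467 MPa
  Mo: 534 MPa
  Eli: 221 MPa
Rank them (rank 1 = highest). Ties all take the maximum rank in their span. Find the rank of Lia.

5

Sorted (descending): 632, 534, 534, 511, 511, 486, 467, 221
The 2 values of 534 occupy positions 2–3 → each gets rank 3.
The 2 values of 511 occupy positions 4–5 → each gets rank 5.
Lia has value 511 MPa → rank 5.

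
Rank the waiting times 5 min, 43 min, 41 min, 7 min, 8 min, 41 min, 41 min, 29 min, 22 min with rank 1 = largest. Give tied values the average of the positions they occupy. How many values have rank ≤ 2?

1

Sorted (descending): 43, 41, 41, 41, 29, 22, 8, 7, 5
The 3 values of 41 occupy positions 2–4 → average rank 3.
Ranks ≤ 2: {1} → 1 value.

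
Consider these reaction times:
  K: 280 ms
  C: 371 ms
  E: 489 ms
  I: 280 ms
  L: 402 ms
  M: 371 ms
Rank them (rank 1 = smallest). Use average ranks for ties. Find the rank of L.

5

Sorted (ascending): 280, 280, 371, 371, 402, 489
The 2 values of 280 occupy positions 1–2 → average rank (1+2)/2 = 1.5.
The 2 values of 371 occupy positions 3–4 → average rank (3+4)/2 = 3.5.
L has value 402 ms → rank 5.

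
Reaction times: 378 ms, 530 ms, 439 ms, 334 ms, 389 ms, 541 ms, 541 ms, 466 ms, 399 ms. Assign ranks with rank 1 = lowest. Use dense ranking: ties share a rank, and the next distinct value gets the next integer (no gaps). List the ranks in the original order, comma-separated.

2, 7, 5, 1, 3, 8, 8, 6, 4

Sorted (ascending): 334, 378, 389, 399, 439, 466, 530, 541, 541
The 2 values of 541 share dense rank 8.
Remaining distinct values take the next consecutive integers.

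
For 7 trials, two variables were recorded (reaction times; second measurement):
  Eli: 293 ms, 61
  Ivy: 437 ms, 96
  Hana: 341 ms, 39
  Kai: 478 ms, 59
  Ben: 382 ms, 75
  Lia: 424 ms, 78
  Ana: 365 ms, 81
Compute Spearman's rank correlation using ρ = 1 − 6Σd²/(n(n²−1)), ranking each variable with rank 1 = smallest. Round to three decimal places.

0.286

Ranks of variable 1: 1, 6, 2, 7, 4, 5, 3
Ranks of variable 2: 3, 7, 1, 2, 4, 5, 6
d = r₁ − r₂: -2, -1, 1, 5, 0, 0, -3
d²: 4, 1, 1, 25, 0, 0, 9; Σd² = 40
ρ = 1 − 6·40/(7·48) = 1 − 240/336 = 0.286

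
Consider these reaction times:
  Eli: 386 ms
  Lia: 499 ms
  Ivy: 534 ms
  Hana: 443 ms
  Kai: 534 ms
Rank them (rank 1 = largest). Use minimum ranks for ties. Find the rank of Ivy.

1

Sorted (descending): 534, 534, 499, 443, 386
The 2 values of 534 occupy positions 1–2 → each gets rank 1.
Ivy has value 534 ms → rank 1.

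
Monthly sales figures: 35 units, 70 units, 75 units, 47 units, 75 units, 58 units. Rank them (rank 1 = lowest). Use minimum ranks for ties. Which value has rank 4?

70

Sorted (ascending): 35, 47, 58, 70, 75, 75
The 2 values of 75 occupy positions 5–6 → each gets rank 5.
Rank 4 → value 70.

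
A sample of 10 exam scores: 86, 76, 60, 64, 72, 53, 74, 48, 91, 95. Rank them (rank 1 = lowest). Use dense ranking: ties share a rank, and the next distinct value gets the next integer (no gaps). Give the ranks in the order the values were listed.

Sorted (ascending): 48, 53, 60, 64, 72, 74, 76, 86, 91, 95
No ties — each value takes its position as its rank.

8, 7, 3, 4, 5, 2, 6, 1, 9, 10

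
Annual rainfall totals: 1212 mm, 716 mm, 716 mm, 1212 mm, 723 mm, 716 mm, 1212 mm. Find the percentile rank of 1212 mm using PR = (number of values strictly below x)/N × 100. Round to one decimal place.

57.1

N = 7.
Strictly below 1212: 4. Equal to 1212: 3.
PR = 4/7 × 100 = 57.1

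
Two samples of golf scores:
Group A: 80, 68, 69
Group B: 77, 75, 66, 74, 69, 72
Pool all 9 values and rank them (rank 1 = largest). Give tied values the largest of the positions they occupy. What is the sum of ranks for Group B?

30

Sorted (descending): 80, 77, 75, 74, 72, 69, 69, 68, 66
The 2 values of 69 occupy positions 6–7 → each gets rank 7.
Group B values → pooled ranks: 77→2, 75→3, 66→9, 74→4, 69→7, 72→5
Rank sum = 2 + 3 + 9 + 4 + 7 + 5 = 30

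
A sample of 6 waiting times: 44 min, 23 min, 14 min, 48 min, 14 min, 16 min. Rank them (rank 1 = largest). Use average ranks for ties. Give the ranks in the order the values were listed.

2, 3, 5.5, 1, 5.5, 4

Sorted (descending): 48, 44, 23, 16, 14, 14
The 2 values of 14 occupy positions 5–6 → average rank (5+6)/2 = 5.5.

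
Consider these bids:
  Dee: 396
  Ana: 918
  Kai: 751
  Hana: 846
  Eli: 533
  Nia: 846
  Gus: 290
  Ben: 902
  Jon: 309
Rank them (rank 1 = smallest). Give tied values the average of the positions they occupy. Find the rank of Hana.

Sorted (ascending): 290, 309, 396, 533, 751, 846, 846, 902, 918
The 2 values of 846 occupy positions 6–7 → average rank (6+7)/2 = 6.5.
Hana has value 846 → rank 6.5.

6.5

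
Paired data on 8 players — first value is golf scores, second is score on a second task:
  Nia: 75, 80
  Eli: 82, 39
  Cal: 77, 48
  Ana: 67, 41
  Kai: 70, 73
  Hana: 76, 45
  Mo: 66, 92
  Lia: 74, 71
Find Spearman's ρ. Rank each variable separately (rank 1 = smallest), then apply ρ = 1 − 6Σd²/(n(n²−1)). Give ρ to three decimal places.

-0.548

Ranks of variable 1: 5, 8, 7, 2, 3, 6, 1, 4
Ranks of variable 2: 7, 1, 4, 2, 6, 3, 8, 5
d = r₁ − r₂: -2, 7, 3, 0, -3, 3, -7, -1
d²: 4, 49, 9, 0, 9, 9, 49, 1; Σd² = 130
ρ = 1 − 6·130/(8·63) = 1 − 780/504 = -0.548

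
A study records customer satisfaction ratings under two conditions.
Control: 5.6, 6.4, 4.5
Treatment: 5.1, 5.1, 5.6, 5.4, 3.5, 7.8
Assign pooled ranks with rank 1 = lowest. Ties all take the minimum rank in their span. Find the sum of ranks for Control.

Sorted (ascending): 3.5, 4.5, 5.1, 5.1, 5.4, 5.6, 5.6, 6.4, 7.8
The 2 values of 5.1 occupy positions 3–4 → each gets rank 3.
The 2 values of 5.6 occupy positions 6–7 → each gets rank 6.
Control values → pooled ranks: 5.6→6, 6.4→8, 4.5→2
Rank sum = 6 + 8 + 2 = 16

16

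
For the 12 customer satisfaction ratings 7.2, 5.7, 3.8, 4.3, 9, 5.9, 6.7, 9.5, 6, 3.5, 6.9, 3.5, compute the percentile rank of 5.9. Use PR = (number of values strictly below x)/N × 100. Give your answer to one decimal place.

41.7

N = 12.
Strictly below 5.9: 5. Equal to 5.9: 1.
PR = 5/12 × 100 = 41.7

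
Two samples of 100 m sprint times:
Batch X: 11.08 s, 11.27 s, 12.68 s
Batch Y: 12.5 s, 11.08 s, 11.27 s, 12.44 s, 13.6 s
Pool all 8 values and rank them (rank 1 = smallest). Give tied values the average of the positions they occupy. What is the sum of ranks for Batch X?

12

Sorted (ascending): 11.08, 11.08, 11.27, 11.27, 12.44, 12.5, 12.68, 13.6
The 2 values of 11.08 occupy positions 1–2 → average rank (1+2)/2 = 1.5.
The 2 values of 11.27 occupy positions 3–4 → average rank (3+4)/2 = 3.5.
Batch X values → pooled ranks: 11.08→1.5, 11.27→3.5, 12.68→7
Rank sum = 1.5 + 3.5 + 7 = 12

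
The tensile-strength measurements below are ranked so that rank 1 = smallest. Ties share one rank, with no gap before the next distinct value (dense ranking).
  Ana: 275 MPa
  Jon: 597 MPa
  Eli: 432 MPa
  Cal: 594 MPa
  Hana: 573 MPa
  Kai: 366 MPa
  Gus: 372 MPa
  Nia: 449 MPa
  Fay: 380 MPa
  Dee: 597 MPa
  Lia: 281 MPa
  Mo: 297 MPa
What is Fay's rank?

Sorted (ascending): 275, 281, 297, 366, 372, 380, 432, 449, 573, 594, 597, 597
The 2 values of 597 share dense rank 11.
Remaining distinct values take the next consecutive integers.
Fay has value 380 MPa → rank 6.

6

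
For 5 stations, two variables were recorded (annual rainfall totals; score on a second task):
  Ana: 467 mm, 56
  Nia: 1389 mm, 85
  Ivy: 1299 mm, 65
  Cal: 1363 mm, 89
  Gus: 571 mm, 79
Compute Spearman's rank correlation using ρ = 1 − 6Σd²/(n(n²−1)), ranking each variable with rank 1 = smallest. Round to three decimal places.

Ranks of variable 1: 1, 5, 3, 4, 2
Ranks of variable 2: 1, 4, 2, 5, 3
d = r₁ − r₂: 0, 1, 1, -1, -1
d²: 0, 1, 1, 1, 1; Σd² = 4
ρ = 1 − 6·4/(5·24) = 1 − 24/120 = 0.800

0.800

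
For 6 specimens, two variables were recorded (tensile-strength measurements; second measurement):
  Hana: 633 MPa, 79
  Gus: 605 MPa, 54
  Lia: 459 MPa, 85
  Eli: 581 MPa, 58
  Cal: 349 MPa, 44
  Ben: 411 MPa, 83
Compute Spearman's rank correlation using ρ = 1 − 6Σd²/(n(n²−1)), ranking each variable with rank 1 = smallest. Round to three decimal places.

Ranks of variable 1: 6, 5, 3, 4, 1, 2
Ranks of variable 2: 4, 2, 6, 3, 1, 5
d = r₁ − r₂: 2, 3, -3, 1, 0, -3
d²: 4, 9, 9, 1, 0, 9; Σd² = 32
ρ = 1 − 6·32/(6·35) = 1 − 192/210 = 0.086

0.086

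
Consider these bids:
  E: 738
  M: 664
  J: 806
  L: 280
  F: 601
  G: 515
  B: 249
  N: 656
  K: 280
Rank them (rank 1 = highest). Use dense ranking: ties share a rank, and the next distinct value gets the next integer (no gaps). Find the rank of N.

4

Sorted (descending): 806, 738, 664, 656, 601, 515, 280, 280, 249
The 2 values of 280 share dense rank 7.
Remaining distinct values take the next consecutive integers.
N has value 656 → rank 4.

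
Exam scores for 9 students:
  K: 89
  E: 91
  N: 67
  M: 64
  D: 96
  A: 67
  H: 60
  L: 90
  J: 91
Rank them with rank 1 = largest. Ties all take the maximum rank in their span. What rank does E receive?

Sorted (descending): 96, 91, 91, 90, 89, 67, 67, 64, 60
The 2 values of 91 occupy positions 2–3 → each gets rank 3.
The 2 values of 67 occupy positions 6–7 → each gets rank 7.
E has value 91 → rank 3.

3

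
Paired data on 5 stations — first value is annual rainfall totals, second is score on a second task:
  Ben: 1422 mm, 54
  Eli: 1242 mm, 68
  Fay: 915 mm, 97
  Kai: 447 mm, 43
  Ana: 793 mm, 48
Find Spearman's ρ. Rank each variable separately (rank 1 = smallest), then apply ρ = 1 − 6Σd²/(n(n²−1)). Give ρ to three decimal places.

0.600

Ranks of variable 1: 5, 4, 3, 1, 2
Ranks of variable 2: 3, 4, 5, 1, 2
d = r₁ − r₂: 2, 0, -2, 0, 0
d²: 4, 0, 4, 0, 0; Σd² = 8
ρ = 1 − 6·8/(5·24) = 1 − 48/120 = 0.600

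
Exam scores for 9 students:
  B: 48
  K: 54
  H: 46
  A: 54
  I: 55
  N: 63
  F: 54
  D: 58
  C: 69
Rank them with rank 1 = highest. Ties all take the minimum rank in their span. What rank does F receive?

5

Sorted (descending): 69, 63, 58, 55, 54, 54, 54, 48, 46
The 3 values of 54 occupy positions 5–7 → each gets rank 5.
F has value 54 → rank 5.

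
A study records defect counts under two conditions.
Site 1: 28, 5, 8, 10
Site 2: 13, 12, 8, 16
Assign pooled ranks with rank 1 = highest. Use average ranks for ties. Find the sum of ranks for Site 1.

Sorted (descending): 28, 16, 13, 12, 10, 8, 8, 5
The 2 values of 8 occupy positions 6–7 → average rank (6+7)/2 = 6.5.
Site 1 values → pooled ranks: 28→1, 5→8, 8→6.5, 10→5
Rank sum = 1 + 8 + 6.5 + 5 = 20.5

20.5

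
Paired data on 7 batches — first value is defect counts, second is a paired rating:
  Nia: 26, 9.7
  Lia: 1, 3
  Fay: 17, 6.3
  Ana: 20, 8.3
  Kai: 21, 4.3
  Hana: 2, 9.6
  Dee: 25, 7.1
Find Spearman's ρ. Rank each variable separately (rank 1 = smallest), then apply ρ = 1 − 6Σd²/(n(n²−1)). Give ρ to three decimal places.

0.464

Ranks of variable 1: 7, 1, 3, 4, 5, 2, 6
Ranks of variable 2: 7, 1, 3, 5, 2, 6, 4
d = r₁ − r₂: 0, 0, 0, -1, 3, -4, 2
d²: 0, 0, 0, 1, 9, 16, 4; Σd² = 30
ρ = 1 − 6·30/(7·48) = 1 − 180/336 = 0.464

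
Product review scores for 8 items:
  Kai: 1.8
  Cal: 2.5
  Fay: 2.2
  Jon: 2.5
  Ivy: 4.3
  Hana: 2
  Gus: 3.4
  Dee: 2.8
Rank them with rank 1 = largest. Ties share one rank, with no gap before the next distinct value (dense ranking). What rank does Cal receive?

4

Sorted (descending): 4.3, 3.4, 2.8, 2.5, 2.5, 2.2, 2, 1.8
The 2 values of 2.5 share dense rank 4.
Remaining distinct values take the next consecutive integers.
Cal has value 2.5 → rank 4.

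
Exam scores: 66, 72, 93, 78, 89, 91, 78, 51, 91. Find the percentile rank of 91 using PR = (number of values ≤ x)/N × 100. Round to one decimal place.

N = 9.
Strictly below 91: 6. Equal to 91: 2.
PR = 8/9 × 100 = 88.9

88.9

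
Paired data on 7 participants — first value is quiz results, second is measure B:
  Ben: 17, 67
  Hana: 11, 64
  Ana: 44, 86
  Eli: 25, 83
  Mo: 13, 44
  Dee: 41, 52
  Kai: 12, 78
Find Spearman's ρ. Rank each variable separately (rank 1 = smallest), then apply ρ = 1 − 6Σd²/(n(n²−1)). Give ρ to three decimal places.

Ranks of variable 1: 4, 1, 7, 5, 3, 6, 2
Ranks of variable 2: 4, 3, 7, 6, 1, 2, 5
d = r₁ − r₂: 0, -2, 0, -1, 2, 4, -3
d²: 0, 4, 0, 1, 4, 16, 9; Σd² = 34
ρ = 1 − 6·34/(7·48) = 1 − 204/336 = 0.393

0.393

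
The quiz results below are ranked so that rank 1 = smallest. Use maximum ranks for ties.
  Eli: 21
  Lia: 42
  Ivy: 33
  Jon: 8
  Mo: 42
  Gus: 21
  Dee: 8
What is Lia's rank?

7

Sorted (ascending): 8, 8, 21, 21, 33, 42, 42
The 2 values of 8 occupy positions 1–2 → each gets rank 2.
The 2 values of 21 occupy positions 3–4 → each gets rank 4.
The 2 values of 42 occupy positions 6–7 → each gets rank 7.
Lia has value 42 → rank 7.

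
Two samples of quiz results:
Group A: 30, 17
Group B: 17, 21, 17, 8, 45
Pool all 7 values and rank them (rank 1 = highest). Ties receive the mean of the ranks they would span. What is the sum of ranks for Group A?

7

Sorted (descending): 45, 30, 21, 17, 17, 17, 8
The 3 values of 17 occupy positions 4–6 → average rank 5.
Group A values → pooled ranks: 30→2, 17→5
Rank sum = 2 + 5 = 7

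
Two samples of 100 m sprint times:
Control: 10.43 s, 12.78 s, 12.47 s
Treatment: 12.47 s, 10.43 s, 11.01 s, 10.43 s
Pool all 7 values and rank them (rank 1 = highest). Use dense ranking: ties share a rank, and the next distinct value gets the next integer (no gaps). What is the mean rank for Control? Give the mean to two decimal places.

2.33

Sorted (descending): 12.78, 12.47, 12.47, 11.01, 10.43, 10.43, 10.43
The 2 values of 12.47 share dense rank 2.
The 3 values of 10.43 share dense rank 4.
Remaining distinct values take the next consecutive integers.
Control values → pooled ranks: 10.43→4, 12.78→1, 12.47→2
Mean rank = (4 + 1 + 2) / 3 = 2.33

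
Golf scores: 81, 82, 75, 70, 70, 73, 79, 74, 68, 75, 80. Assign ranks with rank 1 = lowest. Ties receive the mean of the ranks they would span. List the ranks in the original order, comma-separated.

10, 11, 6.5, 2.5, 2.5, 4, 8, 5, 1, 6.5, 9

Sorted (ascending): 68, 70, 70, 73, 74, 75, 75, 79, 80, 81, 82
The 2 values of 70 occupy positions 2–3 → average rank (2+3)/2 = 2.5.
The 2 values of 75 occupy positions 6–7 → average rank (6+7)/2 = 6.5.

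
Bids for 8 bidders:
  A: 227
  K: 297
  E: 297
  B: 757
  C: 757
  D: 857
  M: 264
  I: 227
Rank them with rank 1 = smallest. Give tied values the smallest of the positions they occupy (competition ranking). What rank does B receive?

Sorted (ascending): 227, 227, 264, 297, 297, 757, 757, 857
The 2 values of 227 occupy positions 1–2 → each gets rank 1.
The 2 values of 297 occupy positions 4–5 → each gets rank 4.
The 2 values of 757 occupy positions 6–7 → each gets rank 6.
B has value 757 → rank 6.

6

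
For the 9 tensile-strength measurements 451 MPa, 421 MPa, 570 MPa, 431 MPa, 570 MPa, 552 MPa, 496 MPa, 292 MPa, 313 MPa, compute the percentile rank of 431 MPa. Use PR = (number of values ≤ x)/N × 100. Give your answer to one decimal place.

N = 9.
Strictly below 431: 3. Equal to 431: 1.
PR = 4/9 × 100 = 44.4

44.4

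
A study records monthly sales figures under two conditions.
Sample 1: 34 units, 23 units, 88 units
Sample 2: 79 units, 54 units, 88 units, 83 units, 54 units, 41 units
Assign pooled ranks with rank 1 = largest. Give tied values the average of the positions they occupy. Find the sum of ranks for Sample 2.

26.5

Sorted (descending): 88, 88, 83, 79, 54, 54, 41, 34, 23
The 2 values of 88 occupy positions 1–2 → average rank (1+2)/2 = 1.5.
The 2 values of 54 occupy positions 5–6 → average rank (5+6)/2 = 5.5.
Sample 2 values → pooled ranks: 79→4, 54→5.5, 88→1.5, 83→3, 54→5.5, 41→7
Rank sum = 4 + 5.5 + 1.5 + 3 + 5.5 + 7 = 26.5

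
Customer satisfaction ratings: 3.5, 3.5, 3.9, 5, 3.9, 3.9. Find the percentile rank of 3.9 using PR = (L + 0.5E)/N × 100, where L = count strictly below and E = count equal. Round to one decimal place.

58.3

N = 6.
Strictly below 3.9: 2. Equal to 3.9: 3.
PR = (2 + 0.5·3)/6 × 100 = 58.3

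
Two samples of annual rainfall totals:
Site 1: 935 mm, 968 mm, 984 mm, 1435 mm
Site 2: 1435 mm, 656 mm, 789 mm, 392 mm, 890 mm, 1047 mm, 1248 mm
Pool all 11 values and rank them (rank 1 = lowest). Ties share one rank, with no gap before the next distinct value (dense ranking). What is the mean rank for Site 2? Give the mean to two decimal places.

5.29

Sorted (ascending): 392, 656, 789, 890, 935, 968, 984, 1047, 1248, 1435, 1435
The 2 values of 1435 share dense rank 10.
Remaining distinct values take the next consecutive integers.
Site 2 values → pooled ranks: 1435→10, 656→2, 789→3, 392→1, 890→4, 1047→8, 1248→9
Mean rank = (10 + 2 + 3 + 1 + 4 + 8 + 9) / 7 = 5.29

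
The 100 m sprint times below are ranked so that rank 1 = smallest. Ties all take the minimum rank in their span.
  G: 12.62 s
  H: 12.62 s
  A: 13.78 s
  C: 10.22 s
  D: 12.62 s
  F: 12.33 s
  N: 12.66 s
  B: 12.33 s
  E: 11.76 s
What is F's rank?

3

Sorted (ascending): 10.22, 11.76, 12.33, 12.33, 12.62, 12.62, 12.62, 12.66, 13.78
The 2 values of 12.33 occupy positions 3–4 → each gets rank 3.
The 3 values of 12.62 occupy positions 5–7 → each gets rank 5.
F has value 12.33 s → rank 3.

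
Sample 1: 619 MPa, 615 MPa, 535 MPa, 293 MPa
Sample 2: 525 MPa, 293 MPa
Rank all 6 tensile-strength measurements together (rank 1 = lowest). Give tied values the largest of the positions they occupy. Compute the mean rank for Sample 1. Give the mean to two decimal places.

4.25

Sorted (ascending): 293, 293, 525, 535, 615, 619
The 2 values of 293 occupy positions 1–2 → each gets rank 2.
Sample 1 values → pooled ranks: 619→6, 615→5, 535→4, 293→2
Mean rank = (6 + 5 + 4 + 2) / 4 = 4.25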